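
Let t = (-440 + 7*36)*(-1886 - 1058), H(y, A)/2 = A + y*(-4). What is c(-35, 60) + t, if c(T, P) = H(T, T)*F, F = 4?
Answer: 554312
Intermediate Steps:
H(y, A) = -8*y + 2*A (H(y, A) = 2*(A + y*(-4)) = 2*(A - 4*y) = -8*y + 2*A)
c(T, P) = -24*T (c(T, P) = (-8*T + 2*T)*4 = -6*T*4 = -24*T)
t = 553472 (t = (-440 + 252)*(-2944) = -188*(-2944) = 553472)
c(-35, 60) + t = -24*(-35) + 553472 = 840 + 553472 = 554312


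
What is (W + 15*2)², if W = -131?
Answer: 10201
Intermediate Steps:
(W + 15*2)² = (-131 + 15*2)² = (-131 + 30)² = (-101)² = 10201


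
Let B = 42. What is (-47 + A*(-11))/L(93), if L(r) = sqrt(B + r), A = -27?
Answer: 50*sqrt(15)/9 ≈ 21.517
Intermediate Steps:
L(r) = sqrt(42 + r)
(-47 + A*(-11))/L(93) = (-47 - 27*(-11))/(sqrt(42 + 93)) = (-47 + 297)/(sqrt(135)) = 250/((3*sqrt(15))) = 250*(sqrt(15)/45) = 50*sqrt(15)/9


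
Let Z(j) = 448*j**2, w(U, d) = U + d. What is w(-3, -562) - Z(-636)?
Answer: -181214773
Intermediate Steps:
w(-3, -562) - Z(-636) = (-3 - 562) - 448*(-636)**2 = -565 - 448*404496 = -565 - 1*181214208 = -565 - 181214208 = -181214773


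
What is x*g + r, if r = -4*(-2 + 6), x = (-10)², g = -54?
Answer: -5416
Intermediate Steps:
x = 100
r = -16 (r = -4*4 = -16)
x*g + r = 100*(-54) - 16 = -5400 - 16 = -5416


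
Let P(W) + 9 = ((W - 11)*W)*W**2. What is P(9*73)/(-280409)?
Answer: -183201331869/280409 ≈ -6.5334e+5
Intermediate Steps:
P(W) = -9 + W**3*(-11 + W) (P(W) = -9 + ((W - 11)*W)*W**2 = -9 + ((-11 + W)*W)*W**2 = -9 + (W*(-11 + W))*W**2 = -9 + W**3*(-11 + W))
P(9*73)/(-280409) = (-9 + (9*73)**4 - 11*(9*73)**3)/(-280409) = (-9 + 657**4 - 11*657**3)*(-1/280409) = (-9 + 186320859201 - 11*283593393)*(-1/280409) = (-9 + 186320859201 - 3119527323)*(-1/280409) = 183201331869*(-1/280409) = -183201331869/280409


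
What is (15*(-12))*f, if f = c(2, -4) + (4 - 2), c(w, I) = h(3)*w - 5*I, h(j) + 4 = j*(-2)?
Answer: -360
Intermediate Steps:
h(j) = -4 - 2*j (h(j) = -4 + j*(-2) = -4 - 2*j)
c(w, I) = -10*w - 5*I (c(w, I) = (-4 - 2*3)*w - 5*I = (-4 - 6)*w - 5*I = -10*w - 5*I)
f = 2 (f = (-10*2 - 5*(-4)) + (4 - 2) = (-20 + 20) + 2 = 0 + 2 = 2)
(15*(-12))*f = (15*(-12))*2 = -180*2 = -360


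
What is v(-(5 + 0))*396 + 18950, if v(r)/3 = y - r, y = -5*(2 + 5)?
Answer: -16690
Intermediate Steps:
y = -35 (y = -5*7 = -35)
v(r) = -105 - 3*r (v(r) = 3*(-35 - r) = -105 - 3*r)
v(-(5 + 0))*396 + 18950 = (-105 - (-3)*(5 + 0))*396 + 18950 = (-105 - (-3)*5)*396 + 18950 = (-105 - 3*(-5))*396 + 18950 = (-105 + 15)*396 + 18950 = -90*396 + 18950 = -35640 + 18950 = -16690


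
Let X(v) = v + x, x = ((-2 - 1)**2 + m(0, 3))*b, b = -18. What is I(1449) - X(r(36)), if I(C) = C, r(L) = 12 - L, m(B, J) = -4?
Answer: 1563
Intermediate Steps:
x = -90 (x = ((-2 - 1)**2 - 4)*(-18) = ((-3)**2 - 4)*(-18) = (9 - 4)*(-18) = 5*(-18) = -90)
X(v) = -90 + v (X(v) = v - 90 = -90 + v)
I(1449) - X(r(36)) = 1449 - (-90 + (12 - 1*36)) = 1449 - (-90 + (12 - 36)) = 1449 - (-90 - 24) = 1449 - 1*(-114) = 1449 + 114 = 1563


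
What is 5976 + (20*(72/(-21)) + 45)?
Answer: 41667/7 ≈ 5952.4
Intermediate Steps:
5976 + (20*(72/(-21)) + 45) = 5976 + (20*(72*(-1/21)) + 45) = 5976 + (20*(-24/7) + 45) = 5976 + (-480/7 + 45) = 5976 - 165/7 = 41667/7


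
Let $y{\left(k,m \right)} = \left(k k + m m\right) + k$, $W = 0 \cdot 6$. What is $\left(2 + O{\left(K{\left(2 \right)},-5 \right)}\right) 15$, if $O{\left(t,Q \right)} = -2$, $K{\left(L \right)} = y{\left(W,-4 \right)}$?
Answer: $0$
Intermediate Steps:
$W = 0$
$y{\left(k,m \right)} = k + k^{2} + m^{2}$ ($y{\left(k,m \right)} = \left(k^{2} + m^{2}\right) + k = k + k^{2} + m^{2}$)
$K{\left(L \right)} = 16$ ($K{\left(L \right)} = 0 + 0^{2} + \left(-4\right)^{2} = 0 + 0 + 16 = 16$)
$\left(2 + O{\left(K{\left(2 \right)},-5 \right)}\right) 15 = \left(2 - 2\right) 15 = 0 \cdot 15 = 0$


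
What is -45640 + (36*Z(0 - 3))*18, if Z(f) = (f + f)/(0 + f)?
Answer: -44344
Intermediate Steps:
Z(f) = 2 (Z(f) = (2*f)/f = 2)
-45640 + (36*Z(0 - 3))*18 = -45640 + (36*2)*18 = -45640 + 72*18 = -45640 + 1296 = -44344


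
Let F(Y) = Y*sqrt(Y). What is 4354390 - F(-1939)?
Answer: 4354390 + 1939*I*sqrt(1939) ≈ 4.3544e+6 + 85382.0*I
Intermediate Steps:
F(Y) = Y**(3/2)
4354390 - F(-1939) = 4354390 - (-1939)**(3/2) = 4354390 - (-1939)*I*sqrt(1939) = 4354390 + 1939*I*sqrt(1939)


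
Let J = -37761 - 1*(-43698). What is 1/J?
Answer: 1/5937 ≈ 0.00016844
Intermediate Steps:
J = 5937 (J = -37761 + 43698 = 5937)
1/J = 1/5937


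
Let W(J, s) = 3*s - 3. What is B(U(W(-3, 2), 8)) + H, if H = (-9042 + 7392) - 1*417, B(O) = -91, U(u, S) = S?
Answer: -2158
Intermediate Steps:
W(J, s) = -3 + 3*s
H = -2067 (H = -1650 - 417 = -2067)
B(U(W(-3, 2), 8)) + H = -91 - 2067 = -2158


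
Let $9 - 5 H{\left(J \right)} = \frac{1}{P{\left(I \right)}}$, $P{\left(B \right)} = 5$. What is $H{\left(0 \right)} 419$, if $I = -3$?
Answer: $\frac{18436}{25} \approx 737.44$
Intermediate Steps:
$H{\left(J \right)} = \frac{44}{25}$ ($H{\left(J \right)} = \frac{9}{5} - \frac{1}{5 \cdot 5} = \frac{9}{5} - \frac{1}{25} = \frac{44}{25}$)
$H{\left(0 \right)} 419 = \frac{44}{25} \cdot 419 = \frac{18436}{25}$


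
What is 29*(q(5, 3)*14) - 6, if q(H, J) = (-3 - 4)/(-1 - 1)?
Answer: 1415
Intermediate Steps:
q(H, J) = 7/2 (q(H, J) = -7/(-2) = -7*(-½) = 7/2)
29*(q(5, 3)*14) - 6 = 29*((7/2)*14) - 6 = 29*49 - 6 = 1421 - 6 = 1415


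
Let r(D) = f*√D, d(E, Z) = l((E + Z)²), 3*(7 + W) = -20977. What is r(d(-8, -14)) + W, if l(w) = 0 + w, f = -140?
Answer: -30238/3 ≈ -10079.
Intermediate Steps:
W = -20998/3 (W = -7 + (⅓)*(-20977) = -7 - 20977/3 = -20998/3 ≈ -6999.3)
l(w) = w
d(E, Z) = (E + Z)²
r(D) = -140*√D
r(d(-8, -14)) + W = -140*√((-8 - 14)²) - 20998/3 = -140*√((-22)²) - 20998/3 = -140*√484 - 20998/3 = -140*22 - 20998/3 = -3080 - 20998/3 = -30238/3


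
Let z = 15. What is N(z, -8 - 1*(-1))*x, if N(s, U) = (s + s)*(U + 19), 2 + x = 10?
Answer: 2880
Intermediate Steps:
x = 8 (x = -2 + 10 = 8)
N(s, U) = 2*s*(19 + U) (N(s, U) = (2*s)*(19 + U) = 2*s*(19 + U))
N(z, -8 - 1*(-1))*x = (2*15*(19 + (-8 - 1*(-1))))*8 = (2*15*(19 + (-8 + 1)))*8 = (2*15*(19 - 7))*8 = (2*15*12)*8 = 360*8 = 2880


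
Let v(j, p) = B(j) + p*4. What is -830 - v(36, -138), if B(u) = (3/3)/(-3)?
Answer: -833/3 ≈ -277.67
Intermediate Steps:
B(u) = -1/3 (B(u) = (3*(1/3))*(-1/3) = 1*(-1/3) = -1/3)
v(j, p) = -1/3 + 4*p (v(j, p) = -1/3 + p*4 = -1/3 + 4*p)
-830 - v(36, -138) = -830 - (-1/3 + 4*(-138)) = -830 - (-1/3 - 552) = -830 - 1*(-1657/3) = -830 + 1657/3 = -833/3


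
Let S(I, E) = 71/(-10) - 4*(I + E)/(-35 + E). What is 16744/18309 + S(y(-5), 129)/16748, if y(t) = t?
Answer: 131694897187/144120392040 ≈ 0.91378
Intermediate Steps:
S(I, E) = -71/10 - 4*(E + I)/(-35 + E) (S(I, E) = 71*(-⅒) - 4*(E + I)/(-35 + E) = -71/10 - 4*(E + I)/(-35 + E))
16744/18309 + S(y(-5), 129)/16748 = 16744/18309 + ((2485 - 111*129 - 40*(-5))/(10*(-35 + 129)))/16748 = 16744*(1/18309) + ((⅒)*(2485 - 14319 + 200)/94)*(1/16748) = 16744/18309 + ((⅒)*(1/94)*(-11634))*(1/16748) = 16744/18309 - 5817/470*1/16748 = 16744/18309 - 5817/7871560 = 131694897187/144120392040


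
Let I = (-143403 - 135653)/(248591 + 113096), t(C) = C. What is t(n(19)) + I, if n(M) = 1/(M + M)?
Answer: -10242441/13744106 ≈ -0.74522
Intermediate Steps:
n(M) = 1/(2*M)
I = -279056/361687 ≈ -0.77154
t(n(19)) + I = (½)/19 - 279056/361687 = (½)*(1/19) - 279056/361687 = 1/38 - 279056/361687 = -10242441/13744106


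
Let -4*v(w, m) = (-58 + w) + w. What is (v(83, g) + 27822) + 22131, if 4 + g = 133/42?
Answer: 49926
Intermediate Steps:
g = -⅚ (g = -4 + 133/42 = -4 + 133*(1/42) = -4 + 19/6 = -⅚ ≈ -0.83333)
v(w, m) = 29/2 - w/2 (v(w, m) = -((-58 + w) + w)/4 = -(-58 + 2*w)/4 = 29/2 - w/2)
(v(83, g) + 27822) + 22131 = ((29/2 - ½*83) + 27822) + 22131 = ((29/2 - 83/2) + 27822) + 22131 = (-27 + 27822) + 22131 = 27795 + 22131 = 49926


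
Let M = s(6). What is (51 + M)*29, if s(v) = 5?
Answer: 1624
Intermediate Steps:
M = 5
(51 + M)*29 = (51 + 5)*29 = 56*29 = 1624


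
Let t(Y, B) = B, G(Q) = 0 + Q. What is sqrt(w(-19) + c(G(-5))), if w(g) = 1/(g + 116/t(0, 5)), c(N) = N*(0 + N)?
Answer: sqrt(11130)/21 ≈ 5.0238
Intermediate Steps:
G(Q) = Q
c(N) = N**2 (c(N) = N*N = N**2)
w(g) = 1/(116/5 + g) (w(g) = 1/(g + 116/5) = 1/(116/5 + g))
sqrt(w(-19) + c(G(-5))) = sqrt(5/(116 + 5*(-19)) + (-5)**2) = sqrt(5/(116 - 95) + 25) = sqrt(5/21 + 25) = sqrt(530/21) = sqrt(11130)/21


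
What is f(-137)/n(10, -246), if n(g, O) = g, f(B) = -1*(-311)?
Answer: 311/10 ≈ 31.100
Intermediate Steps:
f(B) = 311
f(-137)/n(10, -246) = 311/10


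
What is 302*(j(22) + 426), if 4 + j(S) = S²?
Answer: 273612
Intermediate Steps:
j(S) = -4 + S²
302*(j(22) + 426) = 302*((-4 + 22²) + 426) = 302*((-4 + 484) + 426) = 302*(480 + 426) = 302*906 = 273612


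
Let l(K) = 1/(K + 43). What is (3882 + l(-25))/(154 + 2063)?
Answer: 69877/39906 ≈ 1.7510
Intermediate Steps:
l(K) = 1/(43 + K)
(3882 + l(-25))/(154 + 2063) = (3882 + 1/(43 - 25))/(154 + 2063) = (3882 + 1/18)/2217 = (3882 + 1/18)*(1/2217) = (69877/18)*(1/2217) = 69877/39906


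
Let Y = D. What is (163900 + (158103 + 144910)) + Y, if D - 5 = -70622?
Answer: 396296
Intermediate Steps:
D = -70617 (D = 5 - 70622 = -70617)
Y = -70617
(163900 + (158103 + 144910)) + Y = (163900 + (158103 + 144910)) - 70617 = (163900 + 303013) - 70617 = 466913 - 70617 = 396296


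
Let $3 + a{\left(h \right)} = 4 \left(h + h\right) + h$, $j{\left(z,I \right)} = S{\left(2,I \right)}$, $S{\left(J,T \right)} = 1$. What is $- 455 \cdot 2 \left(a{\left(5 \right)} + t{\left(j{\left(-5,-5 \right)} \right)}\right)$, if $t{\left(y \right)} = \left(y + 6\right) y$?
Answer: $-44590$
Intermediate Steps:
$j{\left(z,I \right)} = 1$
$t{\left(y \right)} = y \left(6 + y\right)$ ($t{\left(y \right)} = \left(6 + y\right) y = y \left(6 + y\right)$)
$a{\left(h \right)} = -3 + 9 h$ ($a{\left(h \right)} = -3 + \left(4 \left(h + h\right) + h\right) = -3 + \left(4 \cdot 2 h + h\right) = -3 + \left(8 h + h\right) = -3 + 9 h$)
$- 455 \cdot 2 \left(a{\left(5 \right)} + t{\left(j{\left(-5,-5 \right)} \right)}\right) = - 455 \cdot 2 \left(\left(-3 + 9 \cdot 5\right) + 1 \left(6 + 1\right)\right) = - 455 \cdot 2 \left(\left(-3 + 45\right) + 1 \cdot 7\right) = - 455 \cdot 2 \left(42 + 7\right) = - 455 \cdot 2 \cdot 49 = \left(-455\right) 98 = -44590$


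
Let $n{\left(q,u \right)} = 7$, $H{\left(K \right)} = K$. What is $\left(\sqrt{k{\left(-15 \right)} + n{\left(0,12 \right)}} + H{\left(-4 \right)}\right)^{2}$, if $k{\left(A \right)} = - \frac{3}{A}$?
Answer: $\frac{116}{5} - \frac{48 \sqrt{5}}{5} \approx 1.7337$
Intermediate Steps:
$\left(\sqrt{k{\left(-15 \right)} + n{\left(0,12 \right)}} + H{\left(-4 \right)}\right)^{2} = \left(\sqrt{- \frac{3}{-15} + 7} - 4\right)^{2} = \left(\sqrt{\left(-3\right) \left(- \frac{1}{15}\right) + 7} - 4\right)^{2} = \left(\sqrt{\frac{1}{5} + 7} - 4\right)^{2} = \left(\sqrt{\frac{36}{5}} - 4\right)^{2} = \left(\frac{6 \sqrt{5}}{5} - 4\right)^{2} = \left(-4 + \frac{6 \sqrt{5}}{5}\right)^{2}$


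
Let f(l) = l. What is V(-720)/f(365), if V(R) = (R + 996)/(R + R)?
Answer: -23/43800 ≈ -0.00052511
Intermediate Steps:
V(R) = (996 + R)/(2*R) (V(R) = (996 + R)/((2*R)) = (996 + R)*(1/(2*R)) = (996 + R)/(2*R))
V(-720)/f(365) = ((½)*(996 - 720)/(-720))/365 = ((½)*(-1/720)*276)*(1/365) = -23/120*1/365 = -23/43800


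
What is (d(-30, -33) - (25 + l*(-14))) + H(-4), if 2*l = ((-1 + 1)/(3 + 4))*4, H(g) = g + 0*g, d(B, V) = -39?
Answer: -68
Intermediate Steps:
H(g) = g (H(g) = g + 0 = g)
l = 0 (l = (((-1 + 1)/(3 + 4))*4)/2 = ((0/7)*4)/2 = ((0*(⅐))*4)/2 = (0*4)/2 = (½)*0 = 0)
(d(-30, -33) - (25 + l*(-14))) + H(-4) = (-39 - (25 + 0*(-14))) - 4 = (-39 - (25 + 0)) - 4 = (-39 - 1*25) - 4 = (-39 - 25) - 4 = -64 - 4 = -68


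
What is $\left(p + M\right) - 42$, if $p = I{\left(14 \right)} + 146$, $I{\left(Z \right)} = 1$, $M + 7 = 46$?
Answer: $144$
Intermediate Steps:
$M = 39$ ($M = -7 + 46 = 39$)
$p = 147$ ($p = 1 + 146 = 147$)
$\left(p + M\right) - 42 = \left(147 + 39\right) - 42 = 186 - 42 = 144$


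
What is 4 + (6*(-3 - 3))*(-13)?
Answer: 472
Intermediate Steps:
4 + (6*(-3 - 3))*(-13) = 4 + (6*(-6))*(-13) = 4 - 36*(-13) = 4 + 468 = 472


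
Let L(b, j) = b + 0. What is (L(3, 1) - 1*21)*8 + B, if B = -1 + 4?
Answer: -141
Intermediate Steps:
B = 3
L(b, j) = b
(L(3, 1) - 1*21)*8 + B = (3 - 1*21)*8 + 3 = (3 - 21)*8 + 3 = -18*8 + 3 = -144 + 3 = -141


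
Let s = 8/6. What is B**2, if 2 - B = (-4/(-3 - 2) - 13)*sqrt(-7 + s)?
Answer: -62957/75 + 244*I*sqrt(51)/15 ≈ -839.43 + 116.17*I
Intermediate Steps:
s = 4/3 (s = 8*(1/6) = 4/3 ≈ 1.3333)
B = 2 + 61*I*sqrt(51)/15 (B = 2 - (-4/(-3 - 2) - 13)*sqrt(-7 + 4/3) = 2 - (-4/(-5) - 13)*sqrt(-17/3) = 2 - (-4*(-1/5) - 13)*I*sqrt(51)/3 = 2 - (4/5 - 13)*I*sqrt(51)/3 = 2 - (-61)*I*sqrt(51)/3/5 = 2 - (-61)*I*sqrt(51)/15 = 2 + 61*I*sqrt(51)/15 ≈ 2.0 + 29.042*I)
B**2 = (2 + 61*I*sqrt(51)/15)**2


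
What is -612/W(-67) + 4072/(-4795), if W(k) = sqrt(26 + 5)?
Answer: -4072/4795 - 612*sqrt(31)/31 ≈ -110.77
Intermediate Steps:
W(k) = sqrt(31)
-612/W(-67) + 4072/(-4795) = -612*sqrt(31)/31 + 4072/(-4795) = -612*sqrt(31)/31 + 4072*(-1/4795) = -612*sqrt(31)/31 - 4072/4795 = -4072/4795 - 612*sqrt(31)/31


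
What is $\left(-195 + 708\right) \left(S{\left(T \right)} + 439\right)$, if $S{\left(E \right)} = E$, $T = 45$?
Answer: $248292$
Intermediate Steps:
$\left(-195 + 708\right) \left(S{\left(T \right)} + 439\right) = \left(-195 + 708\right) \left(45 + 439\right) = 513 \cdot 484 = 248292$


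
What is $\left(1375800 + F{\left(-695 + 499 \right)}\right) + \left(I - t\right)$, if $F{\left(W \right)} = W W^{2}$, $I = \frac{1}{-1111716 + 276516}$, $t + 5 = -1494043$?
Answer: $- \frac{3891771417601}{835200} \approx -4.6597 \cdot 10^{6}$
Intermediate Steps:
$t = -1494048$ ($t = -5 - 1494043 = -1494048$)
$I = - \frac{1}{835200}$ ($I = \frac{1}{-835200} = - \frac{1}{835200} \approx -1.1973 \cdot 10^{-6}$)
$F{\left(W \right)} = W^{3}$
$\left(1375800 + F{\left(-695 + 499 \right)}\right) + \left(I - t\right) = \left(1375800 + \left(-695 + 499\right)^{3}\right) - - \frac{1247828889599}{835200} = \left(1375800 + \left(-196\right)^{3}\right) + \left(- \frac{1}{835200} + 1494048\right) = \left(1375800 - 7529536\right) + \frac{1247828889599}{835200} = -6153736 + \frac{1247828889599}{835200} = - \frac{3891771417601}{835200}$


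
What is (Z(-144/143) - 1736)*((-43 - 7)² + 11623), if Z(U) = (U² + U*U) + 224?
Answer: -436081746168/20449 ≈ -2.1325e+7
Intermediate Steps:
Z(U) = 224 + 2*U² (Z(U) = (U² + U²) + 224 = 2*U² + 224 = 224 + 2*U²)
(Z(-144/143) - 1736)*((-43 - 7)² + 11623) = ((224 + 2*(-144/143)²) - 1736)*((-43 - 7)² + 11623) = ((224 + 2*(-144*1/143)²) - 1736)*((-50)² + 11623) = ((224 + 2*(-144/143)²) - 1736)*(2500 + 11623) = ((224 + 2*(20736/20449)) - 1736)*14123 = ((224 + 41472/20449) - 1736)*14123 = (4622048/20449 - 1736)*14123 = -30877416/20449*14123 = -436081746168/20449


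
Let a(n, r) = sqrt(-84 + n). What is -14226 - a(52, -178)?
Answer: -14226 - 4*I*sqrt(2) ≈ -14226.0 - 5.6569*I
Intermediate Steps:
-14226 - a(52, -178) = -14226 - sqrt(-84 + 52) = -14226 - sqrt(-32) = -14226 - 4*I*sqrt(2)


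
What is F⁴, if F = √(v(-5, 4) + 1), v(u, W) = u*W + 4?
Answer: 225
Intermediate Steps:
v(u, W) = 4 + W*u (v(u, W) = W*u + 4 = 4 + W*u)
F = I*√15 (F = √((4 + 4*(-5)) + 1) = √((4 - 20) + 1) = √(-16 + 1) = √(-15) = I*√15 ≈ 3.873*I)
F⁴ = (I*√15)⁴ = 225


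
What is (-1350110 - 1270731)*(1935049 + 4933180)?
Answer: -18000536160589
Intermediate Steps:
(-1350110 - 1270731)*(1935049 + 4933180) = -2620841*6868229 = -18000536160589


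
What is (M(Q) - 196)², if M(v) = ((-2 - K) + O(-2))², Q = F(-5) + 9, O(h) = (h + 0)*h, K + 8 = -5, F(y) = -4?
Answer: 841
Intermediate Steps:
K = -13 (K = -8 - 5 = -13)
O(h) = h² (O(h) = h*h = h²)
Q = 5 (Q = -4 + 9 = 5)
M(v) = 225 (M(v) = ((-2 - 1*(-13)) + (-2)²)² = ((-2 + 13) + 4)² = (11 + 4)² = 15² = 225)
(M(Q) - 196)² = (225 - 196)² = 29² = 841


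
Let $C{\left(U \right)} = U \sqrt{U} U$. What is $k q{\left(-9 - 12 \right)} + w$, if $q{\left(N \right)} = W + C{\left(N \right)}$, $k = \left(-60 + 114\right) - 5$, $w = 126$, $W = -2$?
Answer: $28 + 21609 i \sqrt{21} \approx 28.0 + 99025.0 i$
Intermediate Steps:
$C{\left(U \right)} = U^{\frac{5}{2}}$ ($C{\left(U \right)} = U^{\frac{3}{2}} U = U^{\frac{5}{2}}$)
$k = 49$ ($k = 54 - 5 = 49$)
$q{\left(N \right)} = -2 + N^{\frac{5}{2}}$
$k q{\left(-9 - 12 \right)} + w = 49 \left(-2 + \left(-9 - 12\right)^{\frac{5}{2}}\right) + 126 = 49 \left(-2 + \left(-21\right)^{\frac{5}{2}}\right) + 126 = 49 \left(-2 + 441 i \sqrt{21}\right) + 126 = \left(-98 + 21609 i \sqrt{21}\right) + 126 = 28 + 21609 i \sqrt{21}$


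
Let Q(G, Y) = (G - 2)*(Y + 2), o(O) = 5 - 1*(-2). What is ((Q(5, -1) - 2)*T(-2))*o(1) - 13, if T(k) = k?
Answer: -27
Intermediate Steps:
o(O) = 7 (o(O) = 5 + 2 = 7)
Q(G, Y) = (-2 + G)*(2 + Y)
((Q(5, -1) - 2)*T(-2))*o(1) - 13 = (((-4 - 2*(-1) + 2*5 + 5*(-1)) - 2)*(-2))*7 - 13 = (((-4 + 2 + 10 - 5) - 2)*(-2))*7 - 13 = ((3 - 2)*(-2))*7 - 13 = (1*(-2))*7 - 13 = -2*7 - 13 = -14 - 13 = -27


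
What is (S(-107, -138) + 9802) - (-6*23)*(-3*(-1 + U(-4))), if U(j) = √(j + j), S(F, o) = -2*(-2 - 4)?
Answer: 10228 - 828*I*√2 ≈ 10228.0 - 1171.0*I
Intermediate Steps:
S(F, o) = 12 (S(F, o) = -2*(-6) = 12)
U(j) = √2*√j (U(j) = √(2*j) = √2*√j)
(S(-107, -138) + 9802) - (-6*23)*(-3*(-1 + U(-4))) = (12 + 9802) - (-6*23)*(-3*(-1 + √2*√(-4))) = 9814 - (-138)*(-3*(-1 + √2*(2*I))) = 9814 - (-138)*(-3*(-1 + 2*I*√2)) = 9814 - (-138)*(3 - 6*I*√2) = 9814 - (-414 + 828*I*√2) = 9814 + (414 - 828*I*√2) = 10228 - 828*I*√2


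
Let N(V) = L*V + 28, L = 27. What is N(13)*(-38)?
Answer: -14402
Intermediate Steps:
N(V) = 28 + 27*V (N(V) = 27*V + 28 = 28 + 27*V)
N(13)*(-38) = (28 + 27*13)*(-38) = (28 + 351)*(-38) = 379*(-38) = -14402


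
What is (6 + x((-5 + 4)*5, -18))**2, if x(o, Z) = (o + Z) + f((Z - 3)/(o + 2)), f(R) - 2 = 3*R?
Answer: 36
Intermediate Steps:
f(R) = 2 + 3*R
x(o, Z) = 2 + Z + o + 3*(-3 + Z)/(2 + o) (x(o, Z) = (o + Z) + (2 + 3*((Z - 3)/(o + 2))) = (Z + o) + (2 + 3*((-3 + Z)/(2 + o))) = (Z + o) + (2 + 3*(-3 + Z)/(2 + o)) = 2 + Z + o + 3*(-3 + Z)/(2 + o))
(6 + x((-5 + 4)*5, -18))**2 = (6 + (-9 + 3*(-18) + (2 + (-5 + 4)*5)*(2 - 18 + (-5 + 4)*5))/(2 + (-5 + 4)*5))**2 = (6 + (-9 - 54 + (2 - 1*5)*(2 - 18 - 1*5))/(2 - 1*5))**2 = (6 + (-9 - 54 + (2 - 5)*(2 - 18 - 5))/(2 - 5))**2 = (6 + (-9 - 54 - 3*(-21))/(-3))**2 = (6 - (-9 - 54 + 63)/3)**2 = (6 - 1/3*0)**2 = (6 + 0)**2 = 6**2 = 36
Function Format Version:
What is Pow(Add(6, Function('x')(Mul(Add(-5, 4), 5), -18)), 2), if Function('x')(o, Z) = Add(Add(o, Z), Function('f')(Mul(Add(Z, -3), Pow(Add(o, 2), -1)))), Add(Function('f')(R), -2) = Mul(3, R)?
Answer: 36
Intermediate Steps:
Function('f')(R) = Add(2, Mul(3, R))
Function('x')(o, Z) = Add(2, Z, o, Mul(3, Pow(Add(2, o), -1), Add(-3, Z))) (Function('x')(o, Z) = Add(Add(o, Z), Add(2, Mul(3, Mul(Add(Z, -3), Pow(Add(o, 2), -1))))) = Add(Add(Z, o), Add(2, Mul(3, Mul(Add(-3, Z), Pow(Add(2, o), -1))))) = Add(Add(Z, o), Add(2, Mul(3, Mul(Pow(Add(2, o), -1), Add(-3, Z))))) = Add(Add(Z, o), Add(2, Mul(3, Pow(Add(2, o), -1), Add(-3, Z)))) = Add(2, Z, o, Mul(3, Pow(Add(2, o), -1), Add(-3, Z))))
Pow(Add(6, Function('x')(Mul(Add(-5, 4), 5), -18)), 2) = Pow(Add(6, Mul(Pow(Add(2, Mul(Add(-5, 4), 5)), -1), Add(-9, Mul(3, -18), Mul(Add(2, Mul(Add(-5, 4), 5)), Add(2, -18, Mul(Add(-5, 4), 5)))))), 2) = Pow(Add(6, Mul(Pow(Add(2, Mul(-1, 5)), -1), Add(-9, -54, Mul(Add(2, Mul(-1, 5)), Add(2, -18, Mul(-1, 5)))))), 2) = Pow(Add(6, Mul(Pow(Add(2, -5), -1), Add(-9, -54, Mul(Add(2, -5), Add(2, -18, -5))))), 2) = Pow(Add(6, Mul(Pow(-3, -1), Add(-9, -54, Mul(-3, -21)))), 2) = Pow(Add(6, Mul(Rational(-1, 3), Add(-9, -54, 63))), 2) = Pow(Add(6, Mul(Rational(-1, 3), 0)), 2) = Pow(Add(6, 0), 2) = Pow(6, 2) = 36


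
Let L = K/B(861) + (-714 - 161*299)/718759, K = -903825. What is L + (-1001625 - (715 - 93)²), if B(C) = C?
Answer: -286643516813533/206283833 ≈ -1.3896e+6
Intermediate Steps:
L = -216558138536/206283833 (L = -903825/861 + (-714 - 161*299)/718759 = -903825*1/861 + (-714 - 48139)*(1/718759) = -301275/287 - 48853*1/718759 = -301275/287 - 48853/718759 = -216558138536/206283833 ≈ -1049.8)
L + (-1001625 - (715 - 93)²) = -216558138536/206283833 + (-1001625 - (715 - 93)²) = -216558138536/206283833 + (-1001625 - 1*622²) = -216558138536/206283833 + (-1001625 - 1*386884) = -216558138536/206283833 + (-1001625 - 386884) = -216558138536/206283833 - 1388509 = -286643516813533/206283833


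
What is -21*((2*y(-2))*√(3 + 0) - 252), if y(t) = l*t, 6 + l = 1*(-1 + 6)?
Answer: 5292 - 84*√3 ≈ 5146.5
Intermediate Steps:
l = -1 (l = -6 + 1*(-1 + 6) = -6 + 1*5 = -6 + 5 = -1)
y(t) = -t
-21*((2*y(-2))*√(3 + 0) - 252) = -21*((2*(-1*(-2)))*√(3 + 0) - 252) = -21*((2*2)*√3 - 252) = -21*(4*√3 - 252) = -21*(-252 + 4*√3) = 5292 - 84*√3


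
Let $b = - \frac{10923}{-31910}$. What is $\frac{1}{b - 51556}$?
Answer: $- \frac{31910}{1645141037} \approx -1.9397 \cdot 10^{-5}$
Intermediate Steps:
$b = \frac{10923}{31910}$ ($b = \left(-10923\right) \left(- \frac{1}{31910}\right) = \frac{10923}{31910} \approx 0.34231$)
$\frac{1}{b - 51556} = \frac{1}{\frac{10923}{31910} - 51556} = \frac{1}{- \frac{1645141037}{31910}} = - \frac{31910}{1645141037}$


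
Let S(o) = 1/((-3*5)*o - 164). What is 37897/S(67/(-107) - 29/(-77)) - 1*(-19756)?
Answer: -49874761648/8239 ≈ -6.0535e+6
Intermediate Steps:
S(o) = 1/(-164 - 15*o) (S(o) = 1/(-15*o - 164) = 1/(-164 - 15*o))
37897/S(67/(-107) - 29/(-77)) - 1*(-19756) = 37897/((-1/(164 + 15*(67/(-107) - 29/(-77))))) - 1*(-19756) = 37897/((-1/(164 + 15*(67*(-1/107) - 29*(-1/77))))) + 19756 = 37897/((-1/(164 + 15*(-67/107 + 29/77)))) + 19756 = 37897/((-1/(164 + 15*(-2056/8239)))) + 19756 = 37897/((-1/(164 - 30840/8239))) + 19756 = 37897/((-1/1320356/8239)) + 19756 = 37897/((-1*8239/1320356)) + 19756 = 37897/(-8239/1320356) + 19756 = 37897*(-1320356/8239) + 19756 = -50037531332/8239 + 19756 = -49874761648/8239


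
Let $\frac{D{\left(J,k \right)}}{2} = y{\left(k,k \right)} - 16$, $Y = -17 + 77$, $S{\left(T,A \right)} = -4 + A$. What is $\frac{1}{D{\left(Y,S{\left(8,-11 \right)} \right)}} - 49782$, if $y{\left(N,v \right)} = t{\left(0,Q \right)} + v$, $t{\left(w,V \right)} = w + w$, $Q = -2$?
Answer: $- \frac{3086485}{62} \approx -49782.0$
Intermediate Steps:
$Y = 60$
$t{\left(w,V \right)} = 2 w$
$y{\left(N,v \right)} = v$ ($y{\left(N,v \right)} = 2 \cdot 0 + v = 0 + v = v$)
$D{\left(J,k \right)} = -32 + 2 k$ ($D{\left(J,k \right)} = 2 \left(k - 16\right) = 2 \left(-16 + k\right) = -32 + 2 k$)
$\frac{1}{D{\left(Y,S{\left(8,-11 \right)} \right)}} - 49782 = \frac{1}{-32 + 2 \left(-4 - 11\right)} - 49782 = \frac{1}{-32 + 2 \left(-15\right)} - 49782 = \frac{1}{-32 - 30} - 49782 = \frac{1}{-62} - 49782 = - \frac{1}{62} - 49782 = - \frac{3086485}{62}$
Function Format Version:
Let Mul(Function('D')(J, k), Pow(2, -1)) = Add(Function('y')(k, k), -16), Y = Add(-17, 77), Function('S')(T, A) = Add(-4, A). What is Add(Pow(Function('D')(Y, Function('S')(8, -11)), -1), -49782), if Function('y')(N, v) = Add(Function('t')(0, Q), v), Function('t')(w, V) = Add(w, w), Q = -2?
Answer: Rational(-3086485, 62) ≈ -49782.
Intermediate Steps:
Y = 60
Function('t')(w, V) = Mul(2, w)
Function('y')(N, v) = v (Function('y')(N, v) = Add(Mul(2, 0), v) = Add(0, v) = v)
Function('D')(J, k) = Add(-32, Mul(2, k)) (Function('D')(J, k) = Mul(2, Add(k, -16)) = Mul(2, Add(-16, k)) = Add(-32, Mul(2, k)))
Add(Pow(Function('D')(Y, Function('S')(8, -11)), -1), -49782) = Add(Pow(Add(-32, Mul(2, Add(-4, -11))), -1), -49782) = Add(Pow(Add(-32, Mul(2, -15)), -1), -49782) = Add(Pow(Add(-32, -30), -1), -49782) = Add(Pow(-62, -1), -49782) = Add(Rational(-1, 62), -49782) = Rational(-3086485, 62)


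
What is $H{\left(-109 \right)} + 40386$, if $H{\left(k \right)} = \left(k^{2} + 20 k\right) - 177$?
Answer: $49910$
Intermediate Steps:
$H{\left(k \right)} = -177 + k^{2} + 20 k$
$H{\left(-109 \right)} + 40386 = \left(-177 + \left(-109\right)^{2} + 20 \left(-109\right)\right) + 40386 = \left(-177 + 11881 - 2180\right) + 40386 = 9524 + 40386 = 49910$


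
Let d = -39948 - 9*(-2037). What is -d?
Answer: 21615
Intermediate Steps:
d = -21615 (d = -39948 + 18333 = -21615)
-d = -1*(-21615) = 21615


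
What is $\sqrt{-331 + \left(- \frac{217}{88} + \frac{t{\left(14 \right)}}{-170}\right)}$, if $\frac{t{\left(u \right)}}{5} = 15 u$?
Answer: $\frac{i \sqrt{190031270}}{748} \approx 18.429 i$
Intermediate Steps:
$t{\left(u \right)} = 75 u$ ($t{\left(u \right)} = 5 \cdot 15 u = 75 u$)
$\sqrt{-331 + \left(- \frac{217}{88} + \frac{t{\left(14 \right)}}{-170}\right)} = \sqrt{-331 + \left(- \frac{217}{88} + \frac{75 \cdot 14}{-170}\right)} = \sqrt{-331 + \left(\left(-217\right) \frac{1}{88} + 1050 \left(- \frac{1}{170}\right)\right)} = \sqrt{-331 - \frac{12929}{1496}} = \sqrt{- \frac{508105}{1496}} = \frac{i \sqrt{190031270}}{748}$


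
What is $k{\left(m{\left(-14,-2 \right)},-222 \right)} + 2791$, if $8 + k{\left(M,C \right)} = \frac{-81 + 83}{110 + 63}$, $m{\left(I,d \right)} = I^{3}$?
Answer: $\frac{481461}{173} \approx 2783.0$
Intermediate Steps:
$k{\left(M,C \right)} = - \frac{1382}{173}$ ($k{\left(M,C \right)} = -8 + \frac{-81 + 83}{110 + 63} = -8 + \frac{2}{173} = - \frac{1382}{173}$)
$k{\left(m{\left(-14,-2 \right)},-222 \right)} + 2791 = - \frac{1382}{173} + 2791 = \frac{481461}{173}$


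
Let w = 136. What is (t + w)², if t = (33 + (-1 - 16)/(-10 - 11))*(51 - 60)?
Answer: 1387684/49 ≈ 28320.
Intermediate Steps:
t = -2130/7 (t = (33 - 17/(-21))*(-9) = (33 - 17*(-1/21))*(-9) = (33 + 17/21)*(-9) = (710/21)*(-9) = -2130/7 ≈ -304.29)
(t + w)² = (-2130/7 + 136)² = (-1178/7)² = 1387684/49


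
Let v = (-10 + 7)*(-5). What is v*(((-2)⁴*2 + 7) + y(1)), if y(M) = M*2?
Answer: 615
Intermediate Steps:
y(M) = 2*M
v = 15 (v = -3*(-5) = 15)
v*(((-2)⁴*2 + 7) + y(1)) = 15*(((-2)⁴*2 + 7) + 2*1) = 15*((16*2 + 7) + 2) = 15*((32 + 7) + 2) = 15*(39 + 2) = 15*41 = 615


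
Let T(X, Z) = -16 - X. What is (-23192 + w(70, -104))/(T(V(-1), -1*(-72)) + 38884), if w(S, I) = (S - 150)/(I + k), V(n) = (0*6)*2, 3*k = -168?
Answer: -15461/25912 ≈ -0.59667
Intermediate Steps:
k = -56 (k = (⅓)*(-168) = -56)
V(n) = 0 (V(n) = 0*2 = 0)
w(S, I) = (-150 + S)/(-56 + I) (w(S, I) = (S - 150)/(I - 56) = (-150 + S)/(-56 + I))
(-23192 + w(70, -104))/(T(V(-1), -1*(-72)) + 38884) = (-23192 + (-150 + 70)/(-56 - 104))/((-16 - 1*0) + 38884) = (-23192 - 80/(-160))/((-16 + 0) + 38884) = (-23192 - 1/160*(-80))/(-16 + 38884) = (-23192 + ½)/38868 = -46383/2*1/38868 = -15461/25912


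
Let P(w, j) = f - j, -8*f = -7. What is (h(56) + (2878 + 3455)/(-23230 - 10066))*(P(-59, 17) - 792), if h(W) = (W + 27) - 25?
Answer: -12444058275/266368 ≈ -46718.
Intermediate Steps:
f = 7/8 (f = -1/8*(-7) = 7/8 ≈ 0.87500)
P(w, j) = 7/8 - j
h(W) = 2 + W (h(W) = (27 + W) - 25 = 2 + W)
(h(56) + (2878 + 3455)/(-23230 - 10066))*(P(-59, 17) - 792) = ((2 + 56) + (2878 + 3455)/(-23230 - 10066))*((7/8 - 1*17) - 792) = (58 + 6333/(-33296))*((7/8 - 17) - 792) = (58 + 6333*(-1/33296))*(-129/8 - 792) = (58 - 6333/33296)*(-6465/8) = (1924835/33296)*(-6465/8) = -12444058275/266368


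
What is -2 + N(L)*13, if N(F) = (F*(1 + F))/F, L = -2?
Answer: -15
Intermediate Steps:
N(F) = 1 + F
-2 + N(L)*13 = -2 + (1 - 2)*13 = -2 - 1*13 = -2 - 13 = -15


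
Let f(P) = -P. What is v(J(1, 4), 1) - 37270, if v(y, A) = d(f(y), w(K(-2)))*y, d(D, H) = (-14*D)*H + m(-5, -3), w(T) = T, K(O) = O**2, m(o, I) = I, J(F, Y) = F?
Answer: -37217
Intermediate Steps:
d(D, H) = -3 - 14*D*H (d(D, H) = (-14*D)*H - 3 = -14*D*H - 3 = -3 - 14*D*H)
v(y, A) = y*(-3 + 56*y) (v(y, A) = (-3 - 14*(-y)*(-2)**2)*y = (-3 - 14*(-y)*4)*y = (-3 + 56*y)*y = y*(-3 + 56*y))
v(J(1, 4), 1) - 37270 = 1*(-3 + 56*1) - 37270 = 1*(-3 + 56) - 37270 = 1*53 - 37270 = 53 - 37270 = -37217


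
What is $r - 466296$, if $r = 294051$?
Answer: $-172245$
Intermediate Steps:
$r - 466296 = 294051 - 466296 = -172245$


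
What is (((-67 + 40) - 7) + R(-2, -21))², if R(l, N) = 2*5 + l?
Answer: 676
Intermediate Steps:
R(l, N) = 10 + l
(((-67 + 40) - 7) + R(-2, -21))² = (((-67 + 40) - 7) + (10 - 2))² = ((-27 - 7) + 8)² = (-34 + 8)² = (-26)² = 676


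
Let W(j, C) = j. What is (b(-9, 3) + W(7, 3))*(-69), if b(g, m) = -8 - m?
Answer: 276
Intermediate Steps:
(b(-9, 3) + W(7, 3))*(-69) = ((-8 - 1*3) + 7)*(-69) = ((-8 - 3) + 7)*(-69) = (-11 + 7)*(-69) = -4*(-69) = 276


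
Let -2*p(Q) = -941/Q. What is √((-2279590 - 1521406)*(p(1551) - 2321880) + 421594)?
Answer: 2*√5307631361188425489/1551 ≈ 2.9708e+6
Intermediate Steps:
p(Q) = 941/(2*Q) (p(Q) = -(-941)/(2*Q) = 941/(2*Q))
√((-2279590 - 1521406)*(p(1551) - 2321880) + 421594) = √((-2279590 - 1521406)*((941/2)/1551 - 2321880) + 421594) = √(-3800996*((941/2)*(1/1551) - 2321880) + 421594) = √(-3800996*(941/3102 - 2321880) + 421594) = √(-3800996*(-7202470819/3102) + 421594) = √(13688281386567862/1551 + 421594) = √(13688282040460156/1551) = 2*√5307631361188425489/1551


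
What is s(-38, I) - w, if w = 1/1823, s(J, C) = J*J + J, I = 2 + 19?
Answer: 2563137/1823 ≈ 1406.0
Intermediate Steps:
I = 21
s(J, C) = J + J² (s(J, C) = J² + J = J + J²)
w = 1/1823 ≈ 0.00054855
s(-38, I) - w = -38*(1 - 38) - 1*1/1823 = -38*(-37) - 1/1823 = 1406 - 1/1823 = 2563137/1823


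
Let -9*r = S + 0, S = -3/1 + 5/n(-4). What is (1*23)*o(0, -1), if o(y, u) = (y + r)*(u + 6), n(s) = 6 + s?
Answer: 115/18 ≈ 6.3889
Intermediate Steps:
S = -1/2 (S = -3/1 + 5/(6 - 4) = -3*1 + 5/2 = -3 + 5*(1/2) = -3 + 5/2 = -1/2 ≈ -0.50000)
r = 1/18 (r = -(-1/2 + 0)/9 = -1/9*(-1/2) = 1/18 ≈ 0.055556)
o(y, u) = (6 + u)*(1/18 + y) (o(y, u) = (y + 1/18)*(u + 6) = (1/18 + y)*(6 + u) = (6 + u)*(1/18 + y))
(1*23)*o(0, -1) = (1*23)*(1/3 + 6*0 + (1/18)*(-1) - 1*0) = 23*(1/3 + 0 - 1/18 + 0) = 23*(5/18) = 115/18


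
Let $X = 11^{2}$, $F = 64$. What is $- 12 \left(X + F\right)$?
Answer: $-2220$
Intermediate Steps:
$X = 121$
$- 12 \left(X + F\right) = - 12 \left(121 + 64\right) = \left(-12\right) 185 = -2220$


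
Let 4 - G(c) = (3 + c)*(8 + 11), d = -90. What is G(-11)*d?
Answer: -14040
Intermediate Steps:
G(c) = -53 - 19*c (G(c) = 4 - (3 + c)*(8 + 11) = 4 - (3 + c)*19 = 4 - (57 + 19*c) = 4 + (-57 - 19*c) = -53 - 19*c)
G(-11)*d = (-53 - 19*(-11))*(-90) = (-53 + 209)*(-90) = 156*(-90) = -14040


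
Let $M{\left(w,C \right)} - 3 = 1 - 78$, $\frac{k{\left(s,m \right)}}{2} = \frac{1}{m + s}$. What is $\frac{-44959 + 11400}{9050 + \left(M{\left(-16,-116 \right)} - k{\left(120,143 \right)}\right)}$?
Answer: $- \frac{8826017}{2360686} \approx -3.7388$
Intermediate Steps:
$k{\left(s,m \right)} = \frac{2}{m + s}$
$M{\left(w,C \right)} = -74$ ($M{\left(w,C \right)} = 3 + \left(1 - 78\right) = 3 - 77 = -74$)
$\frac{-44959 + 11400}{9050 + \left(M{\left(-16,-116 \right)} - k{\left(120,143 \right)}\right)} = \frac{-44959 + 11400}{9050 - \left(74 + \frac{2}{143 + 120}\right)} = - \frac{33559}{9050 - \left(74 + \frac{2}{263}\right)} = - \frac{33559}{9050 - \left(74 + 2 \cdot \frac{1}{263}\right)} = - \frac{33559}{9050 - \frac{19464}{263}} = - \frac{33559}{\frac{2360686}{263}} = \left(-33559\right) \frac{263}{2360686} = - \frac{8826017}{2360686}$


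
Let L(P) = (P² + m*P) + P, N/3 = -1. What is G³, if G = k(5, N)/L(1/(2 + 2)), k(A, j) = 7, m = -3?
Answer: -4096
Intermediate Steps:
N = -3 (N = 3*(-1) = -3)
L(P) = P² - 2*P (L(P) = (P² - 3*P) + P = P² - 2*P)
G = -16 (G = 7/(((-2 + 1/(2 + 2))/(2 + 2))) = 7/(((-2 + 1/4)/4)) = 7/(((-2 + ¼)/4)) = 7/(((¼)*(-7/4))) = 7/(-7/16) = 7*(-16/7) = -16)
G³ = (-16)³ = -4096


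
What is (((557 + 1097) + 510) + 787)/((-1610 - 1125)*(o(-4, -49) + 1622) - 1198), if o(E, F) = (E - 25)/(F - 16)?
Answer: -38363/57701647 ≈ -0.00066485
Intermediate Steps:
o(E, F) = (-25 + E)/(-16 + F)
(((557 + 1097) + 510) + 787)/((-1610 - 1125)*(o(-4, -49) + 1622) - 1198) = (((557 + 1097) + 510) + 787)/((-1610 - 1125)*((-25 - 4)/(-16 - 49) + 1622) - 1198) = ((1654 + 510) + 787)/(-2735*(-29/(-65) + 1622) - 1198) = (2164 + 787)/(-2735*(-1/65*(-29) + 1622) - 1198) = 2951/(-2735*(29/65 + 1622) - 1198) = 2951/(-2735*105459/65 - 1198) = 2951/(-57686073/13 - 1198) = 2951/(-57701647/13) = 2951*(-13/57701647) = -38363/57701647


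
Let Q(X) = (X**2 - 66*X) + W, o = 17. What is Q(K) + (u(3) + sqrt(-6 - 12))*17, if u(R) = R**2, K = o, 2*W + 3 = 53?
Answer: -655 + 51*I*sqrt(2) ≈ -655.0 + 72.125*I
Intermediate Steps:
W = 25 (W = -3/2 + (1/2)*53 = -3/2 + 53/2 = 25)
K = 17
Q(X) = 25 + X**2 - 66*X (Q(X) = (X**2 - 66*X) + 25 = 25 + X**2 - 66*X)
Q(K) + (u(3) + sqrt(-6 - 12))*17 = (25 + 17**2 - 66*17) + (3**2 + sqrt(-6 - 12))*17 = (25 + 289 - 1122) + (9 + sqrt(-18))*17 = -808 + (9 + 3*I*sqrt(2))*17 = -808 + (153 + 51*I*sqrt(2)) = -655 + 51*I*sqrt(2)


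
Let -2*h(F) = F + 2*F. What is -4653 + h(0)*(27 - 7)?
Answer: -4653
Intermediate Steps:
h(F) = -3*F/2 (h(F) = -(F + 2*F)/2 = -3*F/2)
-4653 + h(0)*(27 - 7) = -4653 + (-3/2*0)*(27 - 7) = -4653 + 0*20 = -4653 + 0 = -4653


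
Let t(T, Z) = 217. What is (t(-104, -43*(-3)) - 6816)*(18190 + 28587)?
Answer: -308681423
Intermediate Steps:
(t(-104, -43*(-3)) - 6816)*(18190 + 28587) = (217 - 6816)*(18190 + 28587) = -6599*46777 = -308681423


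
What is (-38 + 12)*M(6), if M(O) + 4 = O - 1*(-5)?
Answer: -182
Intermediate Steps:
M(O) = 1 + O (M(O) = -4 + (O - 1*(-5)) = -4 + (O + 5) = -4 + (5 + O) = 1 + O)
(-38 + 12)*M(6) = (-38 + 12)*(1 + 6) = -26*7 = -182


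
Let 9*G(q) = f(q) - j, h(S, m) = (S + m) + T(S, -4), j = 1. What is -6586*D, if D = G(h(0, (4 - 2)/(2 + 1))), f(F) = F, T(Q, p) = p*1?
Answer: 85618/27 ≈ 3171.0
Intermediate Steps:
T(Q, p) = p
h(S, m) = -4 + S + m (h(S, m) = (S + m) - 4 = -4 + S + m)
G(q) = -⅑ + q/9 (G(q) = (q - 1*1)/9 = (q - 1)/9 = (-1 + q)/9 = -⅑ + q/9)
D = -13/27 (D = -⅑ + (-4 + 0 + (4 - 2)/(2 + 1))/9 = -⅑ + (-4 + 0 + 2/3)/9 = -⅑ + (-4 + 0 + 2*(⅓))/9 = -⅑ + (-4 + 0 + ⅔)/9 = -⅑ + (⅑)*(-10/3) = -⅑ - 10/27 = -13/27 ≈ -0.48148)
-6586*D = -6586*(-13/27) = 85618/27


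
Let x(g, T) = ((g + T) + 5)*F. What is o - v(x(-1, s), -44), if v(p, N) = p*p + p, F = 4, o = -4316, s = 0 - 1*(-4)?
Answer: -5372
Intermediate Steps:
s = 4 (s = 0 + 4 = 4)
x(g, T) = 20 + 4*T + 4*g (x(g, T) = ((g + T) + 5)*4 = ((T + g) + 5)*4 = (5 + T + g)*4 = 20 + 4*T + 4*g)
v(p, N) = p + p² (v(p, N) = p² + p = p + p²)
o - v(x(-1, s), -44) = -4316 - (20 + 4*4 + 4*(-1))*(1 + (20 + 4*4 + 4*(-1))) = -4316 - (20 + 16 - 4)*(1 + (20 + 16 - 4)) = -4316 - 32*(1 + 32) = -4316 - 32*33 = -4316 - 1*1056 = -4316 - 1056 = -5372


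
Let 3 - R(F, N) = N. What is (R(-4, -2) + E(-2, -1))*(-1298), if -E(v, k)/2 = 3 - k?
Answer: 3894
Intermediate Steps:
E(v, k) = -6 + 2*k (E(v, k) = -2*(3 - k) = -6 + 2*k)
R(F, N) = 3 - N
(R(-4, -2) + E(-2, -1))*(-1298) = ((3 - 1*(-2)) + (-6 + 2*(-1)))*(-1298) = ((3 + 2) + (-6 - 2))*(-1298) = (5 - 8)*(-1298) = -3*(-1298) = 3894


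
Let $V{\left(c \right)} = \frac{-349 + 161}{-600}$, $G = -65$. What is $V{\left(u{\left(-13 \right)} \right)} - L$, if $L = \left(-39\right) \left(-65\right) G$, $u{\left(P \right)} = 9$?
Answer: $\frac{24716297}{150} \approx 1.6478 \cdot 10^{5}$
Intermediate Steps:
$V{\left(c \right)} = \frac{47}{150}$ ($V{\left(c \right)} = \left(-188\right) \left(- \frac{1}{600}\right) = \frac{47}{150}$)
$L = -164775$ ($L = \left(-39\right) \left(-65\right) \left(-65\right) = 2535 \left(-65\right) = -164775$)
$V{\left(u{\left(-13 \right)} \right)} - L = \frac{47}{150} - -164775 = \frac{47}{150} + 164775 = \frac{24716297}{150}$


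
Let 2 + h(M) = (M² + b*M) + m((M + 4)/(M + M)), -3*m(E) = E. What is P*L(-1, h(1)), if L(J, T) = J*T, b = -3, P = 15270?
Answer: 73805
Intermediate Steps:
m(E) = -E/3
h(M) = -2 + M² - 3*M - (4 + M)/(6*M) (h(M) = -2 + ((M² - 3*M) - (M + 4)/(3*(M + M))) = -2 + ((M² - 3*M) - (4 + M)/(3*(2*M))) = -2 + ((M² - 3*M) - (4 + M)*1/(2*M)/3) = -2 + ((M² - 3*M) - (4 + M)/(6*M)) = -2 + (M² - 3*M - (4 + M)/(6*M)) = -2 + M² - 3*M - (4 + M)/(6*M))
P*L(-1, h(1)) = 15270*(-(-13/6 + 1² - 3*1 - ⅔/1)) = 15270*(-(-13/6 + 1 - 3 - ⅔*1)) = 15270*(-(-13/6 + 1 - 3 - ⅔)) = 15270*(-1*(-29/6)) = 15270*(29/6) = 73805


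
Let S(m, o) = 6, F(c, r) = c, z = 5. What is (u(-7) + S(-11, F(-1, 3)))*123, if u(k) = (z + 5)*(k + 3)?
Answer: -4182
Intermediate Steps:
u(k) = 30 + 10*k (u(k) = (5 + 5)*(k + 3) = 10*(3 + k) = 30 + 10*k)
(u(-7) + S(-11, F(-1, 3)))*123 = ((30 + 10*(-7)) + 6)*123 = ((30 - 70) + 6)*123 = (-40 + 6)*123 = -34*123 = -4182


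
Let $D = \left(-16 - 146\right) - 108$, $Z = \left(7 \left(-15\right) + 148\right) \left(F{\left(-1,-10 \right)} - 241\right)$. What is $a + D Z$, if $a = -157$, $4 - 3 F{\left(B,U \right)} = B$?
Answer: $2778503$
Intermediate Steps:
$F{\left(B,U \right)} = \frac{4}{3} - \frac{B}{3}$
$Z = - \frac{30874}{3}$ ($Z = \left(7 \left(-15\right) + 148\right) \left(\left(\frac{4}{3} - - \frac{1}{3}\right) - 241\right) = \left(-105 + 148\right) \left(\left(\frac{4}{3} + \frac{1}{3}\right) - 241\right) = 43 \left(\frac{5}{3} - 241\right) = 43 \left(- \frac{718}{3}\right) = - \frac{30874}{3} \approx -10291.0$)
$D = -270$ ($D = -162 - 108 = -270$)
$a + D Z = -157 - -2778660 = -157 + 2778660 = 2778503$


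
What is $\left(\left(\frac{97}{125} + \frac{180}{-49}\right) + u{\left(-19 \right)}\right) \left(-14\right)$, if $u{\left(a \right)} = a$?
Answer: $\frac{268244}{875} \approx 306.56$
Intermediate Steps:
$\left(\left(\frac{97}{125} + \frac{180}{-49}\right) + u{\left(-19 \right)}\right) \left(-14\right) = \left(\left(\frac{97}{125} + \frac{180}{-49}\right) - 19\right) \left(-14\right) = \left(\left(97 \cdot \frac{1}{125} + 180 \left(- \frac{1}{49}\right)\right) - 19\right) \left(-14\right) = \left(\left(\frac{97}{125} - \frac{180}{49}\right) - 19\right) \left(-14\right) = \left(- \frac{17747}{6125} - 19\right) \left(-14\right) = \left(- \frac{134122}{6125}\right) \left(-14\right) = \frac{268244}{875}$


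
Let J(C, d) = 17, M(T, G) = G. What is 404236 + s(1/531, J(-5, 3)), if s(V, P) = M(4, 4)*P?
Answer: 404304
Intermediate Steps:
s(V, P) = 4*P
404236 + s(1/531, J(-5, 3)) = 404236 + 4*17 = 404236 + 68 = 404304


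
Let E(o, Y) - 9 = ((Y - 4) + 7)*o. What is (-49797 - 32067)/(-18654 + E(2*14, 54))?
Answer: 27288/5683 ≈ 4.8017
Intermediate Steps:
E(o, Y) = 9 + o*(3 + Y) (E(o, Y) = 9 + ((Y - 4) + 7)*o = 9 + ((-4 + Y) + 7)*o = 9 + (3 + Y)*o = 9 + o*(3 + Y))
(-49797 - 32067)/(-18654 + E(2*14, 54)) = (-49797 - 32067)/(-18654 + (9 + 3*(2*14) + 54*(2*14))) = -81864/(-18654 + (9 + 3*28 + 54*28)) = -81864/(-18654 + (9 + 84 + 1512)) = -81864/(-18654 + 1605) = -81864/(-17049) = -81864*(-1/17049) = 27288/5683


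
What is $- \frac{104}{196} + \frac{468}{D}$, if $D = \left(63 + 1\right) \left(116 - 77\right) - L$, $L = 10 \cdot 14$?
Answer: $- \frac{9581}{28861} \approx -0.33197$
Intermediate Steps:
$L = 140$
$D = 2356$ ($D = \left(63 + 1\right) \left(116 - 77\right) - 140 = 64 \cdot 39 - 140 = 2496 - 140 = 2356$)
$- \frac{104}{196} + \frac{468}{D} = - \frac{104}{196} + \frac{468}{2356} = \left(-104\right) \frac{1}{196} + 468 \cdot \frac{1}{2356} = - \frac{26}{49} + \frac{117}{589} = - \frac{9581}{28861}$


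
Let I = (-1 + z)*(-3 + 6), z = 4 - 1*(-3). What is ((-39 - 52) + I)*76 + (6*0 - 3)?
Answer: -5551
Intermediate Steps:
z = 7 (z = 4 + 3 = 7)
I = 18 (I = (-1 + 7)*(-3 + 6) = 6*3 = 18)
((-39 - 52) + I)*76 + (6*0 - 3) = ((-39 - 52) + 18)*76 + (6*0 - 3) = (-91 + 18)*76 + (0 - 3) = -73*76 - 3 = -5548 - 3 = -5551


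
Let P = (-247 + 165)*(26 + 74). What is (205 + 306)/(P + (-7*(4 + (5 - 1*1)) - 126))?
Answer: -511/8382 ≈ -0.060964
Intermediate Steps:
P = -8200 (P = -82*100 = -8200)
(205 + 306)/(P + (-7*(4 + (5 - 1*1)) - 126)) = (205 + 306)/(-8200 + (-7*(4 + (5 - 1*1)) - 126)) = 511/(-8200 + (-7*(4 + (5 - 1)) - 126)) = 511/(-8200 + (-7*(4 + 4) - 126)) = 511/(-8200 + (-7*8 - 126)) = 511/(-8200 + (-56 - 126)) = 511/(-8200 - 182) = 511/(-8382) = 511*(-1/8382) = -511/8382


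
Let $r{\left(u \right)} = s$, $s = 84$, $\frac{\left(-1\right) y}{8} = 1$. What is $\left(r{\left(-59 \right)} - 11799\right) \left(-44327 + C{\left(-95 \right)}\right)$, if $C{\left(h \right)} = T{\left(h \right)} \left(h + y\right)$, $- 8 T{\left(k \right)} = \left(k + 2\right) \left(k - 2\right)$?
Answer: $- \frac{6730818105}{8} \approx -8.4135 \cdot 10^{8}$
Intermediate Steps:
$y = -8$ ($y = \left(-8\right) 1 = -8$)
$T{\left(k \right)} = - \frac{\left(-2 + k\right) \left(2 + k\right)}{8}$ ($T{\left(k \right)} = - \frac{\left(k + 2\right) \left(k - 2\right)}{8} = - \frac{\left(2 + k\right) \left(-2 + k\right)}{8} = - \frac{\left(-2 + k\right) \left(2 + k\right)}{8}$)
$C{\left(h \right)} = \left(\frac{1}{2} - \frac{h^{2}}{8}\right) \left(-8 + h\right)$ ($C{\left(h \right)} = \left(\frac{1}{2} - \frac{h^{2}}{8}\right) \left(h - 8\right) = \left(\frac{1}{2} - \frac{h^{2}}{8}\right) \left(-8 + h\right)$)
$r{\left(u \right)} = 84$
$\left(r{\left(-59 \right)} - 11799\right) \left(-44327 + C{\left(-95 \right)}\right) = \left(84 - 11799\right) \left(-44327 - \frac{\left(-8 - 95\right) \left(-4 + \left(-95\right)^{2}\right)}{8}\right) = - 11715 \left(-44327 - - \frac{103 \left(-4 + 9025\right)}{8}\right) = - 11715 \left(-44327 - \left(- \frac{103}{8}\right) 9021\right) = - 11715 \left(-44327 + \frac{929163}{8}\right) = \left(-11715\right) \frac{574547}{8} = - \frac{6730818105}{8}$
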